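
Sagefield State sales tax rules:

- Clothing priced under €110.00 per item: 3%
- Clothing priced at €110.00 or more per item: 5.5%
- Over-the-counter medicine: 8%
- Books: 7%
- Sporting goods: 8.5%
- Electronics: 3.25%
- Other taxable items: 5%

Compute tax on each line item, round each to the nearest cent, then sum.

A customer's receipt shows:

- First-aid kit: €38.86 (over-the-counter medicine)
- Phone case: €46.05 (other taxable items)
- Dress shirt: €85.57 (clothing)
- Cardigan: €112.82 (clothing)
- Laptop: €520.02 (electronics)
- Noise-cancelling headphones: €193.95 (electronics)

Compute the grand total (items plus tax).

First-aid kit €38.86: over-the-counter medicine → 8% → €3.11
Phone case €46.05: other taxable items → 5% → €2.30
Dress shirt €85.57: clothing, under €110.00 → 3% → €2.57
Cardigan €112.82: clothing, €110.00 or more → 5.5% → €6.21
Laptop €520.02: electronics → 3.25% → €16.90
Noise-cancelling headphones €193.95: electronics → 3.25% → €6.30
Subtotal = €997.27; tax = €37.39; total due = €1034.66

€1034.66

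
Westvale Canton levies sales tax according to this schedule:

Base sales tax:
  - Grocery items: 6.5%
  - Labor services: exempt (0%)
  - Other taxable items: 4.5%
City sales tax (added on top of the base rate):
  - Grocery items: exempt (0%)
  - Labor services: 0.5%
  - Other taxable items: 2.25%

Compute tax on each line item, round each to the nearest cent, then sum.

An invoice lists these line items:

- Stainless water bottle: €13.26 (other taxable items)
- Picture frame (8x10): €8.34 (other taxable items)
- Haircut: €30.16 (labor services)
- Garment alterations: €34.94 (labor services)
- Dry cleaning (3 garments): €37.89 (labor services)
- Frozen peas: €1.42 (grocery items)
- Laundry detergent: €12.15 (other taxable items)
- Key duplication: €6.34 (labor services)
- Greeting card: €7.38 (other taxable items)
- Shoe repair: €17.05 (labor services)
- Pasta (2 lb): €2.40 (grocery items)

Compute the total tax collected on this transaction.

€3.66

Stainless water bottle €13.26: other taxable items → 4.5% + 2.25% city = 6.75% → €0.90
Picture frame (8x10) €8.34: other taxable items → 4.5% + 2.25% city = 6.75% → €0.56
Haircut €30.16: labor services → 0% + 0.5% city = 0.5% → €0.15
Garment alterations €34.94: labor services → 0% + 0.5% city = 0.5% → €0.17
Dry cleaning (3 garments) €37.89: labor services → 0% + 0.5% city = 0.5% → €0.19
Frozen peas €1.42: grocery items → 6.5% + 0% city = 6.5% → €0.09
Laundry detergent €12.15: other taxable items → 4.5% + 2.25% city = 6.75% → €0.82
Key duplication €6.34: labor services → 0% + 0.5% city = 0.5% → €0.03
Greeting card €7.38: other taxable items → 4.5% + 2.25% city = 6.75% → €0.50
Shoe repair €17.05: labor services → 0% + 0.5% city = 0.5% → €0.09
Pasta (2 lb) €2.40: grocery items → 6.5% + 0% city = 6.5% → €0.16
Total tax = €0.90 + €0.56 + €0.15 + €0.17 + €0.19 + €0.09 + €0.82 + €0.03 + €0.50 + €0.09 + €0.16 = €3.66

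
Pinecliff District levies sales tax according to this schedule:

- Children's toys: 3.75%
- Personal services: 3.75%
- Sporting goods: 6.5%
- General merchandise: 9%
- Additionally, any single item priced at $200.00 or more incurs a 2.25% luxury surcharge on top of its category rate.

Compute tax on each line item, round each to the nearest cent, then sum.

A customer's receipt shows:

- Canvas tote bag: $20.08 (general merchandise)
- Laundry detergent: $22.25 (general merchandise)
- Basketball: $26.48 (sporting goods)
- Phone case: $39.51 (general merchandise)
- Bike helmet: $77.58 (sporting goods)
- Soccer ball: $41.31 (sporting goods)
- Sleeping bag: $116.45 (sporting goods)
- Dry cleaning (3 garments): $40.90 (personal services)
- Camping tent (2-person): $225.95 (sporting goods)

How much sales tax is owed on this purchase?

$45.69

Canvas tote bag $20.08: general merchandise → 9% → $1.81
Laundry detergent $22.25: general merchandise → 9% → $2.00
Basketball $26.48: sporting goods → 6.5% → $1.72
Phone case $39.51: general merchandise → 9% → $3.56
Bike helmet $77.58: sporting goods → 6.5% → $5.04
Soccer ball $41.31: sporting goods → 6.5% → $2.69
Sleeping bag $116.45: sporting goods → 6.5% → $7.57
Dry cleaning (3 garments) $40.90: personal services → 3.75% → $1.53
Camping tent (2-person) $225.95: sporting goods → 6.5% + 2.25% surcharge = 8.75% → $19.77
Total tax = $1.81 + $2.00 + $1.72 + $3.56 + $5.04 + $2.69 + $7.57 + $1.53 + $19.77 = $45.69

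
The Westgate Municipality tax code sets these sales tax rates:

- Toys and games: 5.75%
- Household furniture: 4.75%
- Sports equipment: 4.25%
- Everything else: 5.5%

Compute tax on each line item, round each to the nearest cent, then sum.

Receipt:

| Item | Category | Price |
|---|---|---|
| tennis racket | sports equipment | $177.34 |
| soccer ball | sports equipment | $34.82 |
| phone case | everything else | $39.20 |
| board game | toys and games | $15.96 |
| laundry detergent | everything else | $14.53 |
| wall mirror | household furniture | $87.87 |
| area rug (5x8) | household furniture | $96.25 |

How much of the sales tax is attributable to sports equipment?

$9.02

Tennis racket $177.34: sports equipment → 4.25% → $7.54
Soccer ball $34.82: sports equipment → 4.25% → $1.48
Tax on sports equipment = $7.54 + $1.48 = $9.02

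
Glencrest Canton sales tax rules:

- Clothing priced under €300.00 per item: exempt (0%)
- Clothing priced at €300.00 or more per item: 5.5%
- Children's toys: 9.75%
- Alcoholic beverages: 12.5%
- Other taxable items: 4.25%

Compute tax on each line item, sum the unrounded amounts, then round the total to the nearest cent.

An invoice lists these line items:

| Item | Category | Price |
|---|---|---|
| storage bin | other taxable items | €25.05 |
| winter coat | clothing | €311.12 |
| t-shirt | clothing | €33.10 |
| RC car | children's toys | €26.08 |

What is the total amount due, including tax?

€416.07

Storage bin €25.05: other taxable items → 4.25% → €1.064625
Winter coat €311.12: clothing, €300.00 or more → 5.5% → €17.1116
T-shirt €33.10: clothing, under €300.00 → 0% → €0.00
RC car €26.08: children's toys → 9.75% → €2.5428
Subtotal = €395.35; unrounded tax = €20.719025 → €20.72; total due = €416.07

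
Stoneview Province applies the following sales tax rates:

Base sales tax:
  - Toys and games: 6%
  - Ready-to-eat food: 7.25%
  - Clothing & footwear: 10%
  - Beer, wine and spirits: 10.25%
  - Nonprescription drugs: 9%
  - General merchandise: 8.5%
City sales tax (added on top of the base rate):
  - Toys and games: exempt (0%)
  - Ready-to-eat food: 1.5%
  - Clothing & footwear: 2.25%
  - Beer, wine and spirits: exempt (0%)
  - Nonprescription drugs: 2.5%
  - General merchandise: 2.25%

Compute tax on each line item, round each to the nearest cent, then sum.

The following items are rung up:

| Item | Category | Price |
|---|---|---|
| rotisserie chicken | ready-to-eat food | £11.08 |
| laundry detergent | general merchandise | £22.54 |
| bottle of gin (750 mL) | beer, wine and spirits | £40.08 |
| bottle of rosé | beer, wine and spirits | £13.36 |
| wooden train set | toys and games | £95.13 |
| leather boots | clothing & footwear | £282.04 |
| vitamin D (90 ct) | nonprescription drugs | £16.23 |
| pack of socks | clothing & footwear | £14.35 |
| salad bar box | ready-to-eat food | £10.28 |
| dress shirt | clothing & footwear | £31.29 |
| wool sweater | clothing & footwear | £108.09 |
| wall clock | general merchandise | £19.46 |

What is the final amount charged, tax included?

Rotisserie chicken £11.08: ready-to-eat food → 7.25% + 1.5% city = 8.75% → £0.97
Laundry detergent £22.54: general merchandise → 8.5% + 2.25% city = 10.75% → £2.42
Bottle of gin (750 mL) £40.08: beer, wine and spirits → 10.25% + 0% city = 10.25% → £4.11
Bottle of rosé £13.36: beer, wine and spirits → 10.25% + 0% city = 10.25% → £1.37
Wooden train set £95.13: toys and games → 6% + 0% city = 6% → £5.71
Leather boots £282.04: clothing & footwear → 10% + 2.25% city = 12.25% → £34.55
Vitamin D (90 ct) £16.23: nonprescription drugs → 9% + 2.5% city = 11.5% → £1.87
Pack of socks £14.35: clothing & footwear → 10% + 2.25% city = 12.25% → £1.76
Salad bar box £10.28: ready-to-eat food → 7.25% + 1.5% city = 8.75% → £0.90
Dress shirt £31.29: clothing & footwear → 10% + 2.25% city = 12.25% → £3.83
Wool sweater £108.09: clothing & footwear → 10% + 2.25% city = 12.25% → £13.24
Wall clock £19.46: general merchandise → 8.5% + 2.25% city = 10.75% → £2.09
Subtotal = £663.93; tax = £72.82; total due = £736.75

£736.75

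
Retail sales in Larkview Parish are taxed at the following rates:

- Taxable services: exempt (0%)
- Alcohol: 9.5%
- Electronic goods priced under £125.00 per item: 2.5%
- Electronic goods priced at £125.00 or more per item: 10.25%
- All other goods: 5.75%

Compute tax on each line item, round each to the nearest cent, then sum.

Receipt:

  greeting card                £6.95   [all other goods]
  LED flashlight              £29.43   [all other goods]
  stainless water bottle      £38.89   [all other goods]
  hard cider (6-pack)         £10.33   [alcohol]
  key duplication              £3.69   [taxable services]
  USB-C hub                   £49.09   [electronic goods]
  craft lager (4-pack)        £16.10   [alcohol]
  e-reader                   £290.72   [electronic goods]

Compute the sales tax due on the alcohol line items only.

Hard cider (6-pack) £10.33: alcohol → 9.5% → £0.98
Craft lager (4-pack) £16.10: alcohol → 9.5% → £1.53
Tax on alcohol = £0.98 + £1.53 = £2.51

£2.51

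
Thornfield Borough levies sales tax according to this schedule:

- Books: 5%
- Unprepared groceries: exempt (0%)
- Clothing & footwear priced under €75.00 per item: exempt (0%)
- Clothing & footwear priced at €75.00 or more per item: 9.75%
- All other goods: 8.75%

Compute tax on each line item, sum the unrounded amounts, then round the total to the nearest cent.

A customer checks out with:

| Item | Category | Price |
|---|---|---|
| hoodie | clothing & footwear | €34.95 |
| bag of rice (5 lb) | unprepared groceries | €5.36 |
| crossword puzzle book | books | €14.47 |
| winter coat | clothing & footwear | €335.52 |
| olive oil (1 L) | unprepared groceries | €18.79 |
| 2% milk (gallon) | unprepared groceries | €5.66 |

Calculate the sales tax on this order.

Hoodie €34.95: clothing & footwear, under €75.00 → 0% → €0.00
Bag of rice (5 lb) €5.36: unprepared groceries → 0% → €0.00
Crossword puzzle book €14.47: books → 5% → €0.7235
Winter coat €335.52: clothing & footwear, €75.00 or more → 9.75% → €32.7132
Olive oil (1 L) €18.79: unprepared groceries → 0% → €0.00
2% milk (gallon) €5.66: unprepared groceries → 0% → €0.00
Unrounded tax sum = €33.4367 → €33.44

€33.44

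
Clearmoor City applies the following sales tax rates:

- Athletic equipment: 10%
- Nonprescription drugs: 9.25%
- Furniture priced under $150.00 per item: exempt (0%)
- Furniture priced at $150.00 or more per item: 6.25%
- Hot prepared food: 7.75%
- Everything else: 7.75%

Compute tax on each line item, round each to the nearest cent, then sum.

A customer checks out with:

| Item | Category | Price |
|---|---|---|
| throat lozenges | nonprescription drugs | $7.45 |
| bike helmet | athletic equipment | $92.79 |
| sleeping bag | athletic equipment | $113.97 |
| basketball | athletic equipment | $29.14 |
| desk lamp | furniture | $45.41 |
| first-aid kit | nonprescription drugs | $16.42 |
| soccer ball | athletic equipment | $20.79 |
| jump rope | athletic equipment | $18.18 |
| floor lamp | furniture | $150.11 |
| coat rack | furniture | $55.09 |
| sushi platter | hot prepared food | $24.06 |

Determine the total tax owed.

Throat lozenges $7.45: nonprescription drugs → 9.25% → $0.69
Bike helmet $92.79: athletic equipment → 10% → $9.28
Sleeping bag $113.97: athletic equipment → 10% → $11.40
Basketball $29.14: athletic equipment → 10% → $2.91
Desk lamp $45.41: furniture, under $150.00 → 0% → $0.00
First-aid kit $16.42: nonprescription drugs → 9.25% → $1.52
Soccer ball $20.79: athletic equipment → 10% → $2.08
Jump rope $18.18: athletic equipment → 10% → $1.82
Floor lamp $150.11: furniture, $150.00 or more → 6.25% → $9.38
Coat rack $55.09: furniture, under $150.00 → 0% → $0.00
Sushi platter $24.06: hot prepared food → 7.75% → $1.86
Total tax = $0.69 + $9.28 + $11.40 + $2.91 + $1.52 + $2.08 + $1.82 + $9.38 + $1.86 = $40.94

$40.94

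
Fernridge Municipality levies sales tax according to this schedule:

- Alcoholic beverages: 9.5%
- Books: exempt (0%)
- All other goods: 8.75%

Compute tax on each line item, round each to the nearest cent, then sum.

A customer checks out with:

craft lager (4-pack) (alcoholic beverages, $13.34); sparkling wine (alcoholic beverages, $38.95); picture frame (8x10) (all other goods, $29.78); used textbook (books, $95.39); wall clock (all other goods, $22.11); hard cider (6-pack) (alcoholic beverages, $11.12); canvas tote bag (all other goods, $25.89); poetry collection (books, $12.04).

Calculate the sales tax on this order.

$12.84

Craft lager (4-pack) $13.34: alcoholic beverages → 9.5% → $1.27
Sparkling wine $38.95: alcoholic beverages → 9.5% → $3.70
Picture frame (8x10) $29.78: all other goods → 8.75% → $2.61
Used textbook $95.39: books → 0% → $0.00
Wall clock $22.11: all other goods → 8.75% → $1.93
Hard cider (6-pack) $11.12: alcoholic beverages → 9.5% → $1.06
Canvas tote bag $25.89: all other goods → 8.75% → $2.27
Poetry collection $12.04: books → 0% → $0.00
Total tax = $1.27 + $3.70 + $2.61 + $1.93 + $1.06 + $2.27 = $12.84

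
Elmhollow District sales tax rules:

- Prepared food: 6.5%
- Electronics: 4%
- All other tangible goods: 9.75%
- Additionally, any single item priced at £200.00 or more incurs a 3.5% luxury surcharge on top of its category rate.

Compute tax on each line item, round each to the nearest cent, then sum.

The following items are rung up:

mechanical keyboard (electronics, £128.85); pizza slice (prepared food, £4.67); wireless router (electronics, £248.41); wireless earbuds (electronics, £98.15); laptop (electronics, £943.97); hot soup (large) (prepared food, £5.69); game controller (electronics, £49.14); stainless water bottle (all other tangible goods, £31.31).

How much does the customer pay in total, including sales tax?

£1614.39

Mechanical keyboard £128.85: electronics → 4% → £5.15
Pizza slice £4.67: prepared food → 6.5% → £0.30
Wireless router £248.41: electronics → 4% + 3.5% surcharge = 7.5% → £18.63
Wireless earbuds £98.15: electronics → 4% → £3.93
Laptop £943.97: electronics → 4% + 3.5% surcharge = 7.5% → £70.80
Hot soup (large) £5.69: prepared food → 6.5% → £0.37
Game controller £49.14: electronics → 4% → £1.97
Stainless water bottle £31.31: all other tangible goods → 9.75% → £3.05
Subtotal = £1510.19; tax = £104.20; total due = £1614.39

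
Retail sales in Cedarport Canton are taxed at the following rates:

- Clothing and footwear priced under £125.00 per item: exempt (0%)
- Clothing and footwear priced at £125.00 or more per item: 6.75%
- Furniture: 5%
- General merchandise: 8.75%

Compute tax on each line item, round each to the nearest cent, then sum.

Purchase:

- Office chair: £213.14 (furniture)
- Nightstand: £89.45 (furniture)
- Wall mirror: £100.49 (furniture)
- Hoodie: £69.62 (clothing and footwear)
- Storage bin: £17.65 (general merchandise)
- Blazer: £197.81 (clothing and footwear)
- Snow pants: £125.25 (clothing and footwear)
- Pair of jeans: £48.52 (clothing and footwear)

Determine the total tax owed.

Office chair £213.14: furniture → 5% → £10.66
Nightstand £89.45: furniture → 5% → £4.47
Wall mirror £100.49: furniture → 5% → £5.02
Hoodie £69.62: clothing and footwear, under £125.00 → 0% → £0.00
Storage bin £17.65: general merchandise → 8.75% → £1.54
Blazer £197.81: clothing and footwear, £125.00 or more → 6.75% → £13.35
Snow pants £125.25: clothing and footwear, £125.00 or more → 6.75% → £8.45
Pair of jeans £48.52: clothing and footwear, under £125.00 → 0% → £0.00
Total tax = £10.66 + £4.47 + £5.02 + £1.54 + £13.35 + £8.45 = £43.49

£43.49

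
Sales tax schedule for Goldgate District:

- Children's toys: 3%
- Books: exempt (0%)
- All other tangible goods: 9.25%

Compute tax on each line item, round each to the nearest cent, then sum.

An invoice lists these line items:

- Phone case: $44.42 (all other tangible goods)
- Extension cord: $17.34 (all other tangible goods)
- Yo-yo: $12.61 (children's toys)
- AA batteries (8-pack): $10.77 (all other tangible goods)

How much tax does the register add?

$7.09

Phone case $44.42: all other tangible goods → 9.25% → $4.11
Extension cord $17.34: all other tangible goods → 9.25% → $1.60
Yo-yo $12.61: children's toys → 3% → $0.38
AA batteries (8-pack) $10.77: all other tangible goods → 9.25% → $1.00
Total tax = $4.11 + $1.60 + $0.38 + $1.00 = $7.09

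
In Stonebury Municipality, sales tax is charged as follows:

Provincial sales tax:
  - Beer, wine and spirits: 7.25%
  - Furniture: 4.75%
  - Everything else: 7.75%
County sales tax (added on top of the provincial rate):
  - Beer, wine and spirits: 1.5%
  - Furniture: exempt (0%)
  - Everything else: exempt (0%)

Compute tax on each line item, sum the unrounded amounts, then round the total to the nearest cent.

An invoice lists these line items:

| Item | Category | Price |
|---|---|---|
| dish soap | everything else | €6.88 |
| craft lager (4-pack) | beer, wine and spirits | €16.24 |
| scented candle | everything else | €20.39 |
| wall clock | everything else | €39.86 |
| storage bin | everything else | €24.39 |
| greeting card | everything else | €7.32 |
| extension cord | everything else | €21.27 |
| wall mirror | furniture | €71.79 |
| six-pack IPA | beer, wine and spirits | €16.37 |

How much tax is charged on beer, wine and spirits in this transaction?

Craft lager (4-pack) €16.24: beer, wine and spirits → 7.25% + 1.5% county = 8.75% → €1.421
Six-pack IPA €16.37: beer, wine and spirits → 7.25% + 1.5% county = 8.75% → €1.432375
Tax on beer, wine and spirits: unrounded sum = €2.853375 → €2.85

€2.85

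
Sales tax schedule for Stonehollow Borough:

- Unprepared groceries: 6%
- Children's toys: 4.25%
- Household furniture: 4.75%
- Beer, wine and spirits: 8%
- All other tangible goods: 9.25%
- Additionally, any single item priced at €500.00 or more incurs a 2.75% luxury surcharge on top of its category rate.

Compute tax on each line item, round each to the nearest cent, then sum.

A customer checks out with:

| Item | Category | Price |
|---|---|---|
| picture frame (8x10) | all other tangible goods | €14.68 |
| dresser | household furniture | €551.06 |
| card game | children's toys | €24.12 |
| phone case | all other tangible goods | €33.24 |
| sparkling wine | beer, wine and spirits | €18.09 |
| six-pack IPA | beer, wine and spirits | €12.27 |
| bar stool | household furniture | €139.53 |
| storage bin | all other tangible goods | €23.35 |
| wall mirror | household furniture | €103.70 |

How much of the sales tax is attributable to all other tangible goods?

Picture frame (8x10) €14.68: all other tangible goods → 9.25% → €1.36
Phone case €33.24: all other tangible goods → 9.25% → €3.07
Storage bin €23.35: all other tangible goods → 9.25% → €2.16
Tax on all other tangible goods = €1.36 + €3.07 + €2.16 = €6.59

€6.59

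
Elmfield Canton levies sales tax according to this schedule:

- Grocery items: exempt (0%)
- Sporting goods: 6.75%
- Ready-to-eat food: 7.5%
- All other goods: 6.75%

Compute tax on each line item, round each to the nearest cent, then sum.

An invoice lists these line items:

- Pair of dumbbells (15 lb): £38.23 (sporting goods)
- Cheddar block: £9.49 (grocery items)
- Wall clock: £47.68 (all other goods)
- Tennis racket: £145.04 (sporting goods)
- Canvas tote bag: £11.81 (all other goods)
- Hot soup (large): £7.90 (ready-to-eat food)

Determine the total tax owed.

Pair of dumbbells (15 lb) £38.23: sporting goods → 6.75% → £2.58
Cheddar block £9.49: grocery items → 0% → £0.00
Wall clock £47.68: all other goods → 6.75% → £3.22
Tennis racket £145.04: sporting goods → 6.75% → £9.79
Canvas tote bag £11.81: all other goods → 6.75% → £0.80
Hot soup (large) £7.90: ready-to-eat food → 7.5% → £0.59
Total tax = £2.58 + £3.22 + £9.79 + £0.80 + £0.59 = £16.98

£16.98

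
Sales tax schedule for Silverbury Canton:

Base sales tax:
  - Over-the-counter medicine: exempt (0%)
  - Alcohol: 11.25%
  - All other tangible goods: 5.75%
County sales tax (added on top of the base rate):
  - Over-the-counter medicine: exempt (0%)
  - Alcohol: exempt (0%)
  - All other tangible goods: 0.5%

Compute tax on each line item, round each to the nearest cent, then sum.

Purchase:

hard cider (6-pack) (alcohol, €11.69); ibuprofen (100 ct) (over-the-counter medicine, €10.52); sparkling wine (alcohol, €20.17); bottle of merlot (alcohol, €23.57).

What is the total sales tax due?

€6.24

Hard cider (6-pack) €11.69: alcohol → 11.25% + 0% county = 11.25% → €1.32
Ibuprofen (100 ct) €10.52: over-the-counter medicine → 0% + 0% county = 0% → €0.00
Sparkling wine €20.17: alcohol → 11.25% + 0% county = 11.25% → €2.27
Bottle of merlot €23.57: alcohol → 11.25% + 0% county = 11.25% → €2.65
Total tax = €1.32 + €2.27 + €2.65 = €6.24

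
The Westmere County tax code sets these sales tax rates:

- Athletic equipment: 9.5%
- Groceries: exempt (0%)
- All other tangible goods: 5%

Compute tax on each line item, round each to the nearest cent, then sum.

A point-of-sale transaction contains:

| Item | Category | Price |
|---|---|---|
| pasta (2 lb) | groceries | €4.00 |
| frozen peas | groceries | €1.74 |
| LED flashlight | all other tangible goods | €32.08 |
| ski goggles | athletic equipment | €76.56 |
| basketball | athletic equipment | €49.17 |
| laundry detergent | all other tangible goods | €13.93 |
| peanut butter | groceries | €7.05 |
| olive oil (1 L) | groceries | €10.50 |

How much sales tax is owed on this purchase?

€14.24

Pasta (2 lb) €4.00: groceries → 0% → €0.00
Frozen peas €1.74: groceries → 0% → €0.00
LED flashlight €32.08: all other tangible goods → 5% → €1.60
Ski goggles €76.56: athletic equipment → 9.5% → €7.27
Basketball €49.17: athletic equipment → 9.5% → €4.67
Laundry detergent €13.93: all other tangible goods → 5% → €0.70
Peanut butter €7.05: groceries → 0% → €0.00
Olive oil (1 L) €10.50: groceries → 0% → €0.00
Total tax = €1.60 + €7.27 + €4.67 + €0.70 = €14.24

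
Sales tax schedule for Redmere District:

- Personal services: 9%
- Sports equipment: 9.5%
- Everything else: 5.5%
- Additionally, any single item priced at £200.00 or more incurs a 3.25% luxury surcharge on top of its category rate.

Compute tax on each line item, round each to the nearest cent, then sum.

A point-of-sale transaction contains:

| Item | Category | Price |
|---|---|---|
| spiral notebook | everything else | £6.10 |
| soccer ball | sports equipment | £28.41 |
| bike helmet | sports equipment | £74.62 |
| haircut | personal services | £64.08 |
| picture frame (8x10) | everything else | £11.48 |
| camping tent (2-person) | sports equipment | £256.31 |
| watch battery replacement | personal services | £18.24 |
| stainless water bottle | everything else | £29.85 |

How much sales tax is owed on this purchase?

Spiral notebook £6.10: everything else → 5.5% → £0.34
Soccer ball £28.41: sports equipment → 9.5% → £2.70
Bike helmet £74.62: sports equipment → 9.5% → £7.09
Haircut £64.08: personal services → 9% → £5.77
Picture frame (8x10) £11.48: everything else → 5.5% → £0.63
Camping tent (2-person) £256.31: sports equipment → 9.5% + 3.25% surcharge = 12.75% → £32.68
Watch battery replacement £18.24: personal services → 9% → £1.64
Stainless water bottle £29.85: everything else → 5.5% → £1.64
Total tax = £0.34 + £2.70 + £7.09 + £5.77 + £0.63 + £32.68 + £1.64 + £1.64 = £52.49

£52.49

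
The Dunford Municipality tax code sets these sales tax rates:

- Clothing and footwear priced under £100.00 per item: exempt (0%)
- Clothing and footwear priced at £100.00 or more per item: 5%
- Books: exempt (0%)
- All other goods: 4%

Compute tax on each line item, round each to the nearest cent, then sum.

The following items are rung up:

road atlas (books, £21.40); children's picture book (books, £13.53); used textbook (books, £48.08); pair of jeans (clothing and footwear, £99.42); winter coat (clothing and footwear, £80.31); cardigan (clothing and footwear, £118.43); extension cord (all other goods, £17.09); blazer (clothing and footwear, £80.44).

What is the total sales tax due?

Road atlas £21.40: books → 0% → £0.00
Children's picture book £13.53: books → 0% → £0.00
Used textbook £48.08: books → 0% → £0.00
Pair of jeans £99.42: clothing and footwear, under £100.00 → 0% → £0.00
Winter coat £80.31: clothing and footwear, under £100.00 → 0% → £0.00
Cardigan £118.43: clothing and footwear, £100.00 or more → 5% → £5.92
Extension cord £17.09: all other goods → 4% → £0.68
Blazer £80.44: clothing and footwear, under £100.00 → 0% → £0.00
Total tax = £5.92 + £0.68 = £6.60

£6.60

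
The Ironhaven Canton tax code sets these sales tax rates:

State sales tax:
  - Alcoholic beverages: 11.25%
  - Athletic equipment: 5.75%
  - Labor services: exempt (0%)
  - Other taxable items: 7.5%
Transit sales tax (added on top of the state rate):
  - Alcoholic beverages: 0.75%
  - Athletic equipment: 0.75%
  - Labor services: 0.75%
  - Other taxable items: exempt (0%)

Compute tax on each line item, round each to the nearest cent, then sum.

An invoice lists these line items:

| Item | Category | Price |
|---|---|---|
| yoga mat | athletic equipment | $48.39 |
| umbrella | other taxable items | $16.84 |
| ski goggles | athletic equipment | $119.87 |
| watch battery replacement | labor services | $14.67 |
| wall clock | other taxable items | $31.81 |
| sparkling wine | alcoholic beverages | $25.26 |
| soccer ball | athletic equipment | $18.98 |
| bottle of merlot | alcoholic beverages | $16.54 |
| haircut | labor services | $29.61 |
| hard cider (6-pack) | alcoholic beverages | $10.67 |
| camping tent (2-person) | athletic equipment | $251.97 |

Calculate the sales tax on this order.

$38.82

Yoga mat $48.39: athletic equipment → 5.75% + 0.75% transit = 6.5% → $3.15
Umbrella $16.84: other taxable items → 7.5% + 0% transit = 7.5% → $1.26
Ski goggles $119.87: athletic equipment → 5.75% + 0.75% transit = 6.5% → $7.79
Watch battery replacement $14.67: labor services → 0% + 0.75% transit = 0.75% → $0.11
Wall clock $31.81: other taxable items → 7.5% + 0% transit = 7.5% → $2.39
Sparkling wine $25.26: alcoholic beverages → 11.25% + 0.75% transit = 12% → $3.03
Soccer ball $18.98: athletic equipment → 5.75% + 0.75% transit = 6.5% → $1.23
Bottle of merlot $16.54: alcoholic beverages → 11.25% + 0.75% transit = 12% → $1.98
Haircut $29.61: labor services → 0% + 0.75% transit = 0.75% → $0.22
Hard cider (6-pack) $10.67: alcoholic beverages → 11.25% + 0.75% transit = 12% → $1.28
Camping tent (2-person) $251.97: athletic equipment → 5.75% + 0.75% transit = 6.5% → $16.38
Total tax = $3.15 + $1.26 + $7.79 + $0.11 + $2.39 + $3.03 + $1.23 + $1.98 + $0.22 + $1.28 + $16.38 = $38.82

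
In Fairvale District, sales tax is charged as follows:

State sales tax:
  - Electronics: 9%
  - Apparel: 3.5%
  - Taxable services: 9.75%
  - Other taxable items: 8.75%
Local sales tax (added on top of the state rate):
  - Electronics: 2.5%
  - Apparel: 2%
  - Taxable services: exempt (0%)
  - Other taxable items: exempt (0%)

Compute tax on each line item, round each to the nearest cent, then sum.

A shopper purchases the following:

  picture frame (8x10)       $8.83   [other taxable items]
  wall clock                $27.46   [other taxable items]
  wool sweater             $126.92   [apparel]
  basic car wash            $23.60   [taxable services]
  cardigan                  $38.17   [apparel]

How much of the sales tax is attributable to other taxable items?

$3.17

Picture frame (8x10) $8.83: other taxable items → 8.75% + 0% local = 8.75% → $0.77
Wall clock $27.46: other taxable items → 8.75% + 0% local = 8.75% → $2.40
Tax on other taxable items = $0.77 + $2.40 = $3.17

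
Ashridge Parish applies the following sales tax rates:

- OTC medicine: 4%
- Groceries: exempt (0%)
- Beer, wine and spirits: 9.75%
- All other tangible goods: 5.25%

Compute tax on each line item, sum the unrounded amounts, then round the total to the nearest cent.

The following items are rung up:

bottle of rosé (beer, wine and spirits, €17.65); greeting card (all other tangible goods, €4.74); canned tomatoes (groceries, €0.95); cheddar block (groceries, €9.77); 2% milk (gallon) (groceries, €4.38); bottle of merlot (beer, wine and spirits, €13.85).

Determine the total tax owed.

€3.32

Bottle of rosé €17.65: beer, wine and spirits → 9.75% → €1.720875
Greeting card €4.74: all other tangible goods → 5.25% → €0.24885
Canned tomatoes €0.95: groceries → 0% → €0.00
Cheddar block €9.77: groceries → 0% → €0.00
2% milk (gallon) €4.38: groceries → 0% → €0.00
Bottle of merlot €13.85: beer, wine and spirits → 9.75% → €1.350375
Unrounded tax sum = €3.3201 → €3.32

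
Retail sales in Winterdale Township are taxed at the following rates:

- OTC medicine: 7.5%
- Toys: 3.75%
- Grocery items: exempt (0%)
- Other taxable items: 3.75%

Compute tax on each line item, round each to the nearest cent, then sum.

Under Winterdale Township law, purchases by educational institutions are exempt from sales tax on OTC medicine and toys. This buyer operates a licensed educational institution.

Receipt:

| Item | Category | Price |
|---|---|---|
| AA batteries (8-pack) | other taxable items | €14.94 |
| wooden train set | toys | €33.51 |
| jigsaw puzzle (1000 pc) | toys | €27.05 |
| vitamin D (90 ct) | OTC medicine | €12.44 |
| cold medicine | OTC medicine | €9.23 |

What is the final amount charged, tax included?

AA batteries (8-pack) €14.94: other taxable items → 3.75% → €0.56
Wooden train set €33.51: toys, buyer-exempt → 0% → €0.00
Jigsaw puzzle (1000 pc) €27.05: toys, buyer-exempt → 0% → €0.00
Vitamin D (90 ct) €12.44: OTC medicine, buyer-exempt → 0% → €0.00
Cold medicine €9.23: OTC medicine, buyer-exempt → 0% → €0.00
Subtotal = €97.17; tax = €0.56; total due = €97.73

€97.73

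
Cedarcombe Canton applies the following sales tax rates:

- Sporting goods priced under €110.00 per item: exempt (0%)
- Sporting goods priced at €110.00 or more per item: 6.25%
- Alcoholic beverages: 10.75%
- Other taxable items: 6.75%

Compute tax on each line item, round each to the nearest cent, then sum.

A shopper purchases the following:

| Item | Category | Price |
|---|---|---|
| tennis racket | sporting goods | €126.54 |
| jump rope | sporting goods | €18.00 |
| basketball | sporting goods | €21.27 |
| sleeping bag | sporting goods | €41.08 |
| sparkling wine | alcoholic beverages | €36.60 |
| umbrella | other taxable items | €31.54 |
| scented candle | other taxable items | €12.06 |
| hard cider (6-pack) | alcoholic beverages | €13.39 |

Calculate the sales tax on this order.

Tennis racket €126.54: sporting goods, €110.00 or more → 6.25% → €7.91
Jump rope €18.00: sporting goods, under €110.00 → 0% → €0.00
Basketball €21.27: sporting goods, under €110.00 → 0% → €0.00
Sleeping bag €41.08: sporting goods, under €110.00 → 0% → €0.00
Sparkling wine €36.60: alcoholic beverages → 10.75% → €3.93
Umbrella €31.54: other taxable items → 6.75% → €2.13
Scented candle €12.06: other taxable items → 6.75% → €0.81
Hard cider (6-pack) €13.39: alcoholic beverages → 10.75% → €1.44
Total tax = €7.91 + €3.93 + €2.13 + €0.81 + €1.44 = €16.22

€16.22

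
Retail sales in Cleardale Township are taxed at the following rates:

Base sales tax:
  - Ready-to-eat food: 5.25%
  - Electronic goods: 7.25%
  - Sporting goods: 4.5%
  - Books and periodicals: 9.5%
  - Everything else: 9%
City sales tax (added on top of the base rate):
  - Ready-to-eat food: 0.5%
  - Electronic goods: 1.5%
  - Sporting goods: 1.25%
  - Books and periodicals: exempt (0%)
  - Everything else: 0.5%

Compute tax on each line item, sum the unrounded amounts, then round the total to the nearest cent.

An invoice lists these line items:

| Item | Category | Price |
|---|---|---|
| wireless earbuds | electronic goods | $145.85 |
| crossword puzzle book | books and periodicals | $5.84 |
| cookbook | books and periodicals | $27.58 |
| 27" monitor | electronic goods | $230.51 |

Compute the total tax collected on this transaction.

$36.11

Wireless earbuds $145.85: electronic goods → 7.25% + 1.5% city = 8.75% → $12.761875
Crossword puzzle book $5.84: books and periodicals → 9.5% + 0% city = 9.5% → $0.5548
Cookbook $27.58: books and periodicals → 9.5% + 0% city = 9.5% → $2.6201
27" monitor $230.51: electronic goods → 7.25% + 1.5% city = 8.75% → $20.169625
Unrounded tax sum = $36.1064 → $36.11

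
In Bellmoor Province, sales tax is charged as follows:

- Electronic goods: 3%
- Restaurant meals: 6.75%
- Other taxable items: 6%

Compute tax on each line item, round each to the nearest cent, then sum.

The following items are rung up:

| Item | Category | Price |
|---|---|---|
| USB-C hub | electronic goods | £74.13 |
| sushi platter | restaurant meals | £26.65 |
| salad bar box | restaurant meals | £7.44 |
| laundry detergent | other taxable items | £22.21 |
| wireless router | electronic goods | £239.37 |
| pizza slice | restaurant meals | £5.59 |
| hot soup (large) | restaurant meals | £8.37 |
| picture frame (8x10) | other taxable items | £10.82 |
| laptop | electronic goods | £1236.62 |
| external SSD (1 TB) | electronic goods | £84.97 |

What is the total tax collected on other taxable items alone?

Laundry detergent £22.21: other taxable items → 6% → £1.33
Picture frame (8x10) £10.82: other taxable items → 6% → £0.65
Tax on other taxable items = £1.33 + £0.65 = £1.98

£1.98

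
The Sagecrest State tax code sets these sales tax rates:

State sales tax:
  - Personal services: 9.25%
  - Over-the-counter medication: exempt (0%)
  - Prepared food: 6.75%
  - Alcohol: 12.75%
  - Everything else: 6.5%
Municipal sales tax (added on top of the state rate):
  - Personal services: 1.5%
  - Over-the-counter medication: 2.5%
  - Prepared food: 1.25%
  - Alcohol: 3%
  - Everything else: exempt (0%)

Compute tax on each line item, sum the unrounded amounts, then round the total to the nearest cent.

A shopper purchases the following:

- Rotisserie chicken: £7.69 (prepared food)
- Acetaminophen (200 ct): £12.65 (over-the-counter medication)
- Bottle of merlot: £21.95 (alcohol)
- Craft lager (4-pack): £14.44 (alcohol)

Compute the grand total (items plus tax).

Rotisserie chicken £7.69: prepared food → 6.75% + 1.25% municipal = 8% → £0.6152
Acetaminophen (200 ct) £12.65: over-the-counter medication → 0% + 2.5% municipal = 2.5% → £0.31625
Bottle of merlot £21.95: alcohol → 12.75% + 3% municipal = 15.75% → £3.457125
Craft lager (4-pack) £14.44: alcohol → 12.75% + 3% municipal = 15.75% → £2.2743
Subtotal = £56.73; unrounded tax = £6.662875 → £6.66; total due = £63.39

£63.39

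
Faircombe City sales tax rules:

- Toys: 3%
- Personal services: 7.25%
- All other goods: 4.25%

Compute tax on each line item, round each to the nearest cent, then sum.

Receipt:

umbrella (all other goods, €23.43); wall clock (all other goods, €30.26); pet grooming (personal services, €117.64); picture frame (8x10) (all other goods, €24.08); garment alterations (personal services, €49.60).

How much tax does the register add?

€15.44

Umbrella €23.43: all other goods → 4.25% → €1.00
Wall clock €30.26: all other goods → 4.25% → €1.29
Pet grooming €117.64: personal services → 7.25% → €8.53
Picture frame (8x10) €24.08: all other goods → 4.25% → €1.02
Garment alterations €49.60: personal services → 7.25% → €3.60
Total tax = €1.00 + €1.29 + €8.53 + €1.02 + €3.60 = €15.44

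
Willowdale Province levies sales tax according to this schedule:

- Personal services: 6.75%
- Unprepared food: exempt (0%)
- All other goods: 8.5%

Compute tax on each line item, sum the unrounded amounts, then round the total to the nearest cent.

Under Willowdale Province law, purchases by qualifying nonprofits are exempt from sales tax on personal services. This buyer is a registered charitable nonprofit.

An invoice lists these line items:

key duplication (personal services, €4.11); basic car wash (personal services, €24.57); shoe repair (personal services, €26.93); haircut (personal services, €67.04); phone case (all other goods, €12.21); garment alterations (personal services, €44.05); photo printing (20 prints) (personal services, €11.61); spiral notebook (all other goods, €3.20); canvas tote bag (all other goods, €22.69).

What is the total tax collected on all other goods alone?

€3.24

Phone case €12.21: all other goods → 8.5% → €1.03785
Spiral notebook €3.20: all other goods → 8.5% → €0.272
Canvas tote bag €22.69: all other goods → 8.5% → €1.92865
Tax on all other goods: unrounded sum = €3.2385 → €3.24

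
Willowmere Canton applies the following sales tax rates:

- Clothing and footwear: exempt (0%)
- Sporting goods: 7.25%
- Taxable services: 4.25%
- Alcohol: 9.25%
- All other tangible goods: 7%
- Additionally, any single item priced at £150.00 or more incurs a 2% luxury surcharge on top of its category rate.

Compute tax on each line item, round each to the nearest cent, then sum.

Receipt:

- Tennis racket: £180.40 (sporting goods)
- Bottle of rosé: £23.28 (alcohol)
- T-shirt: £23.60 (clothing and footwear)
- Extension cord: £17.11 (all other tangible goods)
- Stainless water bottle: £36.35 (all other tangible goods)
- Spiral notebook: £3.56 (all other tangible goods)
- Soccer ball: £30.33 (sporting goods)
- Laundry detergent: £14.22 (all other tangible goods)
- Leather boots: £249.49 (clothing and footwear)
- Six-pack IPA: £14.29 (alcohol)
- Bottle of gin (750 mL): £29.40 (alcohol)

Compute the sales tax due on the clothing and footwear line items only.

T-shirt £23.60: clothing and footwear → 0% → £0.00
Leather boots £249.49: clothing and footwear → 0% + 2% surcharge = 2% → £4.99
Tax on clothing and footwear = £0.00 + £4.99 = £4.99

£4.99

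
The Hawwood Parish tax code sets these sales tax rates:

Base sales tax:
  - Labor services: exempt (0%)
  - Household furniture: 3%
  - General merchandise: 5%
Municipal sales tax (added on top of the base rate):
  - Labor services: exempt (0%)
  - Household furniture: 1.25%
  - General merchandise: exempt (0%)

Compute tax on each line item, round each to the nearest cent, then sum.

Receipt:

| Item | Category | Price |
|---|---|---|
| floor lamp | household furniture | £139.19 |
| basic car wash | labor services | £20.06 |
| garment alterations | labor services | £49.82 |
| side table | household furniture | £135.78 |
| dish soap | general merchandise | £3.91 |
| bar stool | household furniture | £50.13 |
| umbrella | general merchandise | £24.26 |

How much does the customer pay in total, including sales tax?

£438.38

Floor lamp £139.19: household furniture → 3% + 1.25% municipal = 4.25% → £5.92
Basic car wash £20.06: labor services → 0% + 0% municipal = 0% → £0.00
Garment alterations £49.82: labor services → 0% + 0% municipal = 0% → £0.00
Side table £135.78: household furniture → 3% + 1.25% municipal = 4.25% → £5.77
Dish soap £3.91: general merchandise → 5% + 0% municipal = 5% → £0.20
Bar stool £50.13: household furniture → 3% + 1.25% municipal = 4.25% → £2.13
Umbrella £24.26: general merchandise → 5% + 0% municipal = 5% → £1.21
Subtotal = £423.15; tax = £15.23; total due = £438.38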